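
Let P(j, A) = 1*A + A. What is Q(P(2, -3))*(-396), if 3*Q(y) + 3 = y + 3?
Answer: 792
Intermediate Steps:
P(j, A) = 2*A (P(j, A) = A + A = 2*A)
Q(y) = y/3 (Q(y) = -1 + (y + 3)/3 = -1 + (3 + y)/3 = -1 + (1 + y/3) = y/3)
Q(P(2, -3))*(-396) = ((2*(-3))/3)*(-396) = ((⅓)*(-6))*(-396) = -2*(-396) = 792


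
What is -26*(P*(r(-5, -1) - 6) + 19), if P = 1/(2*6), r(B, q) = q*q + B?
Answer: -1417/3 ≈ -472.33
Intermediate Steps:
r(B, q) = B + q**2 (r(B, q) = q**2 + B = B + q**2)
P = 1/12 ≈ 0.083333
-26*(P*(r(-5, -1) - 6) + 19) = -26*(((-5 + (-1)**2) - 6)/12 + 19) = -26*(((-5 + 1) - 6)/12 + 19) = -26*((-4 - 6)/12 + 19) = -26*((1/12)*(-10) + 19) = -26*(-5/6 + 19) = -26*109/6 = -1417/3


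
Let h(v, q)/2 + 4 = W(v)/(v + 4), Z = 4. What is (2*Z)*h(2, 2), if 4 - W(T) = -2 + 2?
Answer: -160/3 ≈ -53.333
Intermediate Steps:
W(T) = 4 (W(T) = 4 - (-2 + 2) = 4 - 1*0 = 4 + 0 = 4)
h(v, q) = -8 + 8/(4 + v) (h(v, q) = -8 + 2*(4/(v + 4)) = -8 + 2*(4/(4 + v)) = -8 + 8/(4 + v))
(2*Z)*h(2, 2) = (2*4)*(8*(-3 - 1*2)/(4 + 2)) = 8*(8*(-3 - 2)/6) = 8*(8*(⅙)*(-5)) = 8*(-20/3) = -160/3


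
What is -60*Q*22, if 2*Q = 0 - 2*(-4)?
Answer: -5280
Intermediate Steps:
Q = 4 (Q = (0 - 2*(-4))/2 = (0 + 8)/2 = (½)*8 = 4)
-60*Q*22 = -60*4*22 = -240*22 = -5280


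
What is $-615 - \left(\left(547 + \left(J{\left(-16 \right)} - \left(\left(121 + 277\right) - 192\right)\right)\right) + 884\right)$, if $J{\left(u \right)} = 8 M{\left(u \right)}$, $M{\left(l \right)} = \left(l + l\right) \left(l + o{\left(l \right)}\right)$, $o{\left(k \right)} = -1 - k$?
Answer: $-2096$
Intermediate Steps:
$M{\left(l \right)} = - 2 l$ ($M{\left(l \right)} = \left(l + l\right) \left(l - \left(1 + l\right)\right) = 2 l \left(-1\right) = - 2 l$)
$J{\left(u \right)} = - 16 u$ ($J{\left(u \right)} = 8 \left(- 2 u\right) = - 16 u$)
$-615 - \left(\left(547 + \left(J{\left(-16 \right)} - \left(\left(121 + 277\right) - 192\right)\right)\right) + 884\right) = -615 - \left(\left(547 - -50\right) + 884\right) = -615 - \left(\left(547 + \left(256 - \left(398 - 192\right)\right)\right) + 884\right) = -615 - \left(\left(547 + \left(256 - 206\right)\right) + 884\right) = -615 - \left(\left(547 + 50\right) + 884\right) = -615 - \left(597 + 884\right) = -615 - 1481 = -2096$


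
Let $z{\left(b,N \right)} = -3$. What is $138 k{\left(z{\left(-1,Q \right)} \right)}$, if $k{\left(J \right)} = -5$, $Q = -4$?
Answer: $-690$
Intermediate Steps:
$138 k{\left(z{\left(-1,Q \right)} \right)} = 138 \left(-5\right) = -690$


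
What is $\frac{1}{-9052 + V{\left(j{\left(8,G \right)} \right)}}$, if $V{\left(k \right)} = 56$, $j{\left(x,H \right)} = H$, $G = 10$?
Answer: $- \frac{1}{8996} \approx -0.00011116$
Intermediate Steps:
$\frac{1}{-9052 + V{\left(j{\left(8,G \right)} \right)}} = \frac{1}{-9052 + 56} = \frac{1}{-8996} = - \frac{1}{8996}$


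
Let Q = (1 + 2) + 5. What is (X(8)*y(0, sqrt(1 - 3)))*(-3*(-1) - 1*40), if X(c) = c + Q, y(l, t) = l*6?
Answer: 0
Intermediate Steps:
Q = 8 (Q = 3 + 5 = 8)
y(l, t) = 6*l
X(c) = 8 + c (X(c) = c + 8 = 8 + c)
(X(8)*y(0, sqrt(1 - 3)))*(-3*(-1) - 1*40) = ((8 + 8)*(6*0))*(-3*(-1) - 1*40) = (16*0)*(3 - 40) = 0*(-37) = 0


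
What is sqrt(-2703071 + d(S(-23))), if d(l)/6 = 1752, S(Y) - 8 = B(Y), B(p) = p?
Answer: I*sqrt(2692559) ≈ 1640.9*I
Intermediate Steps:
S(Y) = 8 + Y
d(l) = 10512 (d(l) = 6*1752 = 10512)
sqrt(-2703071 + d(S(-23))) = sqrt(-2703071 + 10512) = sqrt(-2692559) = I*sqrt(2692559)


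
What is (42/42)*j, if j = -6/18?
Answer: -1/3 ≈ -0.33333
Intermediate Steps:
j = -1/3 (j = -6*1/18 = -1/3 ≈ -0.33333)
(42/42)*j = (42/42)*(-1/3) = ((1/42)*42)*(-1/3) = 1*(-1/3) = -1/3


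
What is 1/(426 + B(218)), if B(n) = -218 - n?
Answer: -⅒ ≈ -0.10000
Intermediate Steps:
1/(426 + B(218)) = 1/(426 + (-218 - 1*218)) = 1/(426 + (-218 - 218)) = 1/(426 - 436) = 1/(-10) = -⅒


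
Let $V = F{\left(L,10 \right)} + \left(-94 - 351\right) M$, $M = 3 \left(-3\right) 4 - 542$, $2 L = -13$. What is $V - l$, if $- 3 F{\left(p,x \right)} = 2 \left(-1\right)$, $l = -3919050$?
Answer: $\frac{12528782}{3} \approx 4.1763 \cdot 10^{6}$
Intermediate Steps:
$L = - \frac{13}{2}$ ($L = \frac{1}{2} \left(-13\right) = - \frac{13}{2} \approx -6.5$)
$F{\left(p,x \right)} = \frac{2}{3}$ ($F{\left(p,x \right)} = - \frac{2 \left(-1\right)}{3} = \left(- \frac{1}{3}\right) \left(-2\right) = \frac{2}{3}$)
$M = -578$ ($M = \left(-9\right) 4 - 542 = -36 - 542 = -578$)
$V = \frac{771632}{3}$ ($V = \frac{2}{3} + \left(-94 - 351\right) \left(-578\right) = \frac{2}{3} - -257210 = \frac{2}{3} + 257210 = \frac{771632}{3} \approx 2.5721 \cdot 10^{5}$)
$V - l = \frac{771632}{3} - -3919050 = \frac{771632}{3} + 3919050 = \frac{12528782}{3}$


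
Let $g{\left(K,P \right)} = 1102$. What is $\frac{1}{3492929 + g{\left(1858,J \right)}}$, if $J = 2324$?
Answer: $\frac{1}{3494031} \approx 2.862 \cdot 10^{-7}$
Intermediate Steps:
$\frac{1}{3492929 + g{\left(1858,J \right)}} = \frac{1}{3492929 + 1102} = \frac{1}{3494031}$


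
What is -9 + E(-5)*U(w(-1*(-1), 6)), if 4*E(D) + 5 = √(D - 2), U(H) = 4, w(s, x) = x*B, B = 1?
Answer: -14 + I*√7 ≈ -14.0 + 2.6458*I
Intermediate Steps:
w(s, x) = x (w(s, x) = x*1 = x)
E(D) = -5/4 + √(-2 + D)/4 (E(D) = -5/4 + √(D - 2)/4 = -5/4 + √(-2 + D)/4)
-9 + E(-5)*U(w(-1*(-1), 6)) = -9 + (-5/4 + √(-2 - 5)/4)*4 = -9 + (-5/4 + √(-7)/4)*4 = -9 + (-5/4 + (I*√7)/4)*4 = -9 + (-5/4 + I*√7/4)*4 = -9 + (-5 + I*√7) = -14 + I*√7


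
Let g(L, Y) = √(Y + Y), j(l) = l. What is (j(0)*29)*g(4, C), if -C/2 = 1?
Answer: 0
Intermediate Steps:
C = -2 (C = -2*1 = -2)
g(L, Y) = √2*√Y (g(L, Y) = √(2*Y) = √2*√Y)
(j(0)*29)*g(4, C) = (0*29)*(√2*√(-2)) = 0*(√2*(I*√2)) = 0*(2*I) = 0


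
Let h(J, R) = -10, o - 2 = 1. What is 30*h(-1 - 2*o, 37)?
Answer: -300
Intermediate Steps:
o = 3 (o = 2 + 1 = 3)
30*h(-1 - 2*o, 37) = 30*(-10) = -300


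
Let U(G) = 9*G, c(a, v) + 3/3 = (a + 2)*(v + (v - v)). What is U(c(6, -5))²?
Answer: 136161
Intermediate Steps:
c(a, v) = -1 + v*(2 + a) (c(a, v) = -1 + (a + 2)*(v + (v - v)) = -1 + (2 + a)*(v + 0) = -1 + (2 + a)*v = -1 + v*(2 + a))
U(c(6, -5))² = (9*(-1 + 2*(-5) + 6*(-5)))² = (9*(-1 - 10 - 30))² = (9*(-41))² = (-369)² = 136161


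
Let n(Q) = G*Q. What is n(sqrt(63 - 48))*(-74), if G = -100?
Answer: 7400*sqrt(15) ≈ 28660.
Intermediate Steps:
n(Q) = -100*Q
n(sqrt(63 - 48))*(-74) = -100*sqrt(63 - 48)*(-74) = -100*sqrt(15)*(-74) = 7400*sqrt(15)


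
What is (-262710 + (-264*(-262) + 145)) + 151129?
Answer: -42268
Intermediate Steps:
(-262710 + (-264*(-262) + 145)) + 151129 = (-262710 + (69168 + 145)) + 151129 = (-262710 + 69313) + 151129 = -193397 + 151129 = -42268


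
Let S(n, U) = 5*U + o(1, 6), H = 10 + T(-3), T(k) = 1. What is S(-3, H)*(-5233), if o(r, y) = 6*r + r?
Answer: -324446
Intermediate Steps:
o(r, y) = 7*r
H = 11 (H = 10 + 1 = 11)
S(n, U) = 7 + 5*U (S(n, U) = 5*U + 7*1 = 5*U + 7 = 7 + 5*U)
S(-3, H)*(-5233) = (7 + 5*11)*(-5233) = (7 + 55)*(-5233) = 62*(-5233) = -324446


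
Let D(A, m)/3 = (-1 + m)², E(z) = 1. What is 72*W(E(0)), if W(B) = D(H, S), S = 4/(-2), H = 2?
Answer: 1944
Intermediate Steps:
S = -2 (S = 4*(-½) = -2)
D(A, m) = 3*(-1 + m)²
W(B) = 27 (W(B) = 3*(-1 - 2)² = 3*(-3)² = 3*9 = 27)
72*W(E(0)) = 72*27 = 1944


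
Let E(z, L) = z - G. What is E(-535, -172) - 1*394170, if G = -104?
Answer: -394601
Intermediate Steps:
E(z, L) = 104 + z (E(z, L) = z - 1*(-104) = z + 104 = 104 + z)
E(-535, -172) - 1*394170 = (104 - 535) - 1*394170 = -431 - 394170 = -394601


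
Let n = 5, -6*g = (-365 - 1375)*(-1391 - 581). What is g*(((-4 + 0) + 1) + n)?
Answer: -1143760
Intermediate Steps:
g = -571880 (g = -(-365 - 1375)*(-1391 - 581)/6 = -(-290)*(-1972) = -⅙*3431280 = -571880)
g*(((-4 + 0) + 1) + n) = -571880*(((-4 + 0) + 1) + 5) = -571880*((-4 + 1) + 5) = -571880*(-3 + 5) = -571880*2 = -1143760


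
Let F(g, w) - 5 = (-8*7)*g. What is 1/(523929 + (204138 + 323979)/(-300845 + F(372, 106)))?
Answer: 107224/56177587057 ≈ 1.9087e-6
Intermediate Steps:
F(g, w) = 5 - 56*g (F(g, w) = 5 + (-8*7)*g = 5 - 56*g)
1/(523929 + (204138 + 323979)/(-300845 + F(372, 106))) = 1/(523929 + (204138 + 323979)/(-300845 + (5 - 56*372))) = 1/(523929 + 528117/(-300845 + (5 - 20832))) = 1/(523929 + 528117/(-300845 - 20827)) = 1/(523929 + 528117/(-321672)) = 1/(523929 + 528117*(-1/321672)) = 1/(523929 - 176039/107224) = 1/(56177587057/107224) = 107224/56177587057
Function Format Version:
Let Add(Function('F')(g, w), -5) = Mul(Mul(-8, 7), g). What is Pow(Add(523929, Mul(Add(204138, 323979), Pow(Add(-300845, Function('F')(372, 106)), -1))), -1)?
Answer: Rational(107224, 56177587057) ≈ 1.9087e-6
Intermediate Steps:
Function('F')(g, w) = Add(5, Mul(-56, g)) (Function('F')(g, w) = Add(5, Mul(Mul(-8, 7), g)) = Add(5, Mul(-56, g)))
Pow(Add(523929, Mul(Add(204138, 323979), Pow(Add(-300845, Function('F')(372, 106)), -1))), -1) = Pow(Add(523929, Mul(Add(204138, 323979), Pow(Add(-300845, Add(5, Mul(-56, 372))), -1))), -1) = Pow(Add(523929, Mul(528117, Pow(Add(-300845, Add(5, -20832)), -1))), -1) = Pow(Add(523929, Mul(528117, Pow(Add(-300845, -20827), -1))), -1) = Pow(Add(523929, Mul(528117, Pow(-321672, -1))), -1) = Pow(Add(523929, Mul(528117, Rational(-1, 321672))), -1) = Pow(Add(523929, Rational(-176039, 107224)), -1) = Pow(Rational(56177587057, 107224), -1) = Rational(107224, 56177587057)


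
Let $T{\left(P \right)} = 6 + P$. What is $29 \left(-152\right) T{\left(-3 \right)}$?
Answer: $-13224$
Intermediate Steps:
$29 \left(-152\right) T{\left(-3 \right)} = 29 \left(-152\right) \left(6 - 3\right) = \left(-4408\right) 3 = -13224$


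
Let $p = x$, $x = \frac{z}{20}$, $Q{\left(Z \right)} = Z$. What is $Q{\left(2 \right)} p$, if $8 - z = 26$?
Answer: $- \frac{9}{5} \approx -1.8$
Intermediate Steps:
$z = -18$ ($z = 8 - 26 = -18$)
$x = - \frac{9}{10}$ ($x = - \frac{18}{20} = \left(-18\right) \frac{1}{20} = - \frac{9}{10} \approx -0.9$)
$p = - \frac{9}{10} \approx -0.9$
$Q{\left(2 \right)} p = 2 \left(- \frac{9}{10}\right) = - \frac{9}{5}$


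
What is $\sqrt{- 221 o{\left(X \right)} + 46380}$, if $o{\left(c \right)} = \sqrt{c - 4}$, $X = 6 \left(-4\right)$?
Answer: $\sqrt{46380 - 442 i \sqrt{7}} \approx 215.38 - 2.715 i$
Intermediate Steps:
$X = -24$
$o{\left(c \right)} = \sqrt{-4 + c}$
$\sqrt{- 221 o{\left(X \right)} + 46380} = \sqrt{- 221 \sqrt{-4 - 24} + 46380} = \sqrt{- 221 \sqrt{-28} + 46380} = \sqrt{- 221 \cdot 2 i \sqrt{7} + 46380} = \sqrt{- 442 i \sqrt{7} + 46380} = \sqrt{46380 - 442 i \sqrt{7}}$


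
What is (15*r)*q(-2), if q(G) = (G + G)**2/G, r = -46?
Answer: 5520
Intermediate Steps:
q(G) = 4*G (q(G) = (2*G)**2/G = (4*G**2)/G = 4*G)
(15*r)*q(-2) = (15*(-46))*(4*(-2)) = -690*(-8) = 5520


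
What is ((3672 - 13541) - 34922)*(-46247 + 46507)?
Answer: -11645660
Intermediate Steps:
((3672 - 13541) - 34922)*(-46247 + 46507) = (-9869 - 34922)*260 = -44791*260 = -11645660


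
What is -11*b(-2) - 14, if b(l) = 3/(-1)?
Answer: 19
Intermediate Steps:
b(l) = -3 (b(l) = 3*(-1) = -3)
-11*b(-2) - 14 = -11*(-3) - 14 = 33 - 14 = 19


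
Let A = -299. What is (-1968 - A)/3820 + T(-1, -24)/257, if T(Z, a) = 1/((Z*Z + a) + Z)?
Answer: -2574553/5890440 ≈ -0.43707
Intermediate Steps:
T(Z, a) = 1/(Z + a + Z²) (T(Z, a) = 1/((Z² + a) + Z) = 1/((a + Z²) + Z) = 1/(Z + a + Z²))
(-1968 - A)/3820 + T(-1, -24)/257 = (-1968 - 1*(-299))/3820 + 1/(-1 - 24 + (-1)²*257) = (-1968 + 299)*(1/3820) + (1/257)/(-1 - 24 + 1) = -1669*1/3820 + (1/257)/(-24) = -1669/3820 - 1/24*1/257 = -1669/3820 - 1/6168 = -2574553/5890440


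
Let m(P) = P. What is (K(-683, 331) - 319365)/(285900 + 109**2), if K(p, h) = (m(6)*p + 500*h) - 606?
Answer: -158569/297781 ≈ -0.53250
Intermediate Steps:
K(p, h) = -606 + 6*p + 500*h (K(p, h) = (6*p + 500*h) - 606 = -606 + 6*p + 500*h)
(K(-683, 331) - 319365)/(285900 + 109**2) = ((-606 + 6*(-683) + 500*331) - 319365)/(285900 + 109**2) = ((-606 - 4098 + 165500) - 319365)/(285900 + 11881) = (160796 - 319365)/297781 = -158569*1/297781 = -158569/297781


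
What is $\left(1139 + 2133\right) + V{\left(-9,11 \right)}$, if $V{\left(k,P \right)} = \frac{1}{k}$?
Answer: $\frac{29447}{9} \approx 3271.9$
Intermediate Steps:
$\left(1139 + 2133\right) + V{\left(-9,11 \right)} = \left(1139 + 2133\right) + \frac{1}{-9} = 3272 - \frac{1}{9} = \frac{29447}{9}$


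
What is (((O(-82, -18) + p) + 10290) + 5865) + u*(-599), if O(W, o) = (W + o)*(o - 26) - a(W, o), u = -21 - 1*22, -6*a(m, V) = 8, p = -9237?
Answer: 111229/3 ≈ 37076.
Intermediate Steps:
a(m, V) = -4/3 (a(m, V) = -⅙*8 = -4/3)
u = -43 (u = -21 - 22 = -43)
O(W, o) = 4/3 + (-26 + o)*(W + o) (O(W, o) = (W + o)*(o - 26) - 1*(-4/3) = (W + o)*(-26 + o) + 4/3 = (-26 + o)*(W + o) + 4/3 = 4/3 + (-26 + o)*(W + o))
(((O(-82, -18) + p) + 10290) + 5865) + u*(-599) = ((((4/3 + (-18)² - 26*(-82) - 26*(-18) - 82*(-18)) - 9237) + 10290) + 5865) - 43*(-599) = ((((4/3 + 324 + 2132 + 468 + 1476) - 9237) + 10290) + 5865) + 25757 = (((13204/3 - 9237) + 10290) + 5865) + 25757 = ((-14507/3 + 10290) + 5865) + 25757 = (16363/3 + 5865) + 25757 = 33958/3 + 25757 = 111229/3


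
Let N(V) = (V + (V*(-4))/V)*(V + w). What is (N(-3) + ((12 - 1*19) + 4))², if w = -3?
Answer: 1521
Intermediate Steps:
N(V) = (-4 + V)*(-3 + V) (N(V) = (V + (V*(-4))/V)*(V - 3) = (V + (-4*V)/V)*(-3 + V) = (V - 4)*(-3 + V) = (-4 + V)*(-3 + V))
(N(-3) + ((12 - 1*19) + 4))² = ((12 + (-3)² - 7*(-3)) + ((12 - 1*19) + 4))² = ((12 + 9 + 21) + ((12 - 19) + 4))² = (42 + (-7 + 4))² = (42 - 3)² = 39² = 1521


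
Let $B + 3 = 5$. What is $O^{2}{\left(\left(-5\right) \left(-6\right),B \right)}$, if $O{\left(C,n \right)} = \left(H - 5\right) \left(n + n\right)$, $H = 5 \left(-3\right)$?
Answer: $6400$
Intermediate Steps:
$H = -15$
$B = 2$ ($B = -3 + 5 = 2$)
$O{\left(C,n \right)} = - 40 n$ ($O{\left(C,n \right)} = \left(-15 - 5\right) \left(n + n\right) = - 20 \cdot 2 n = - 40 n$)
$O^{2}{\left(\left(-5\right) \left(-6\right),B \right)} = \left(\left(-40\right) 2\right)^{2} = \left(-80\right)^{2} = 6400$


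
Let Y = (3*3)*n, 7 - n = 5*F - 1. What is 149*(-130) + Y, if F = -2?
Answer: -19208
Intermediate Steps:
n = 18 (n = 7 - (5*(-2) - 1) = 7 - (-10 - 1) = 7 - 1*(-11) = 7 + 11 = 18)
Y = 162 (Y = (3*3)*18 = 9*18 = 162)
149*(-130) + Y = 149*(-130) + 162 = -19370 + 162 = -19208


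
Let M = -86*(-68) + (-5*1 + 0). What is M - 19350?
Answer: -13507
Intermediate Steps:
M = 5843 (M = 5848 + (-5 + 0) = 5848 - 5 = 5843)
M - 19350 = 5843 - 19350 = -13507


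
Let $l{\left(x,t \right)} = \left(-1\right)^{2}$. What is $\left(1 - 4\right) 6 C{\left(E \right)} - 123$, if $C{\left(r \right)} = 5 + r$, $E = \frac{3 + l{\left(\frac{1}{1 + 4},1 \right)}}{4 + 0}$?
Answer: $-231$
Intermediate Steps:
$l{\left(x,t \right)} = 1$
$E = 1$ ($E = \frac{3 + 1}{4 + 0} = \frac{4}{4} = 4 \cdot \frac{1}{4} = 1$)
$\left(1 - 4\right) 6 C{\left(E \right)} - 123 = \left(1 - 4\right) 6 \left(5 + 1\right) - 123 = \left(-3\right) 6 \cdot 6 - 123 = \left(-18\right) 6 - 123 = -108 - 123 = -231$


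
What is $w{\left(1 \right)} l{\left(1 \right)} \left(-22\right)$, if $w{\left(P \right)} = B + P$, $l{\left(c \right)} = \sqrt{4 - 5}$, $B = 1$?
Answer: $- 44 i \approx - 44.0 i$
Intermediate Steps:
$l{\left(c \right)} = i$ ($l{\left(c \right)} = \sqrt{-1} = i$)
$w{\left(P \right)} = 1 + P$
$w{\left(1 \right)} l{\left(1 \right)} \left(-22\right) = \left(1 + 1\right) i \left(-22\right) = 2 i \left(-22\right) = - 44 i$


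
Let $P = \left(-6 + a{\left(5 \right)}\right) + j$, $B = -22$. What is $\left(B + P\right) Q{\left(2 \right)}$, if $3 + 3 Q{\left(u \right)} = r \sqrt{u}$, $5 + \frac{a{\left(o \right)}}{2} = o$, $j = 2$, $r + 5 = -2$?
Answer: $26 + \frac{182 \sqrt{2}}{3} \approx 111.8$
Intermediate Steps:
$r = -7$ ($r = -5 - 2 = -7$)
$a{\left(o \right)} = -10 + 2 o$
$Q{\left(u \right)} = -1 - \frac{7 \sqrt{u}}{3}$ ($Q{\left(u \right)} = -1 + \frac{\left(-7\right) \sqrt{u}}{3} = -1 - \frac{7 \sqrt{u}}{3}$)
$P = -4$ ($P = \left(-6 + \left(-10 + 2 \cdot 5\right)\right) + 2 = \left(-6 + \left(-10 + 10\right)\right) + 2 = \left(-6 + 0\right) + 2 = -6 + 2 = -4$)
$\left(B + P\right) Q{\left(2 \right)} = \left(-22 - 4\right) \left(-1 - \frac{7 \sqrt{2}}{3}\right) = - 26 \left(-1 - \frac{7 \sqrt{2}}{3}\right) = 26 + \frac{182 \sqrt{2}}{3}$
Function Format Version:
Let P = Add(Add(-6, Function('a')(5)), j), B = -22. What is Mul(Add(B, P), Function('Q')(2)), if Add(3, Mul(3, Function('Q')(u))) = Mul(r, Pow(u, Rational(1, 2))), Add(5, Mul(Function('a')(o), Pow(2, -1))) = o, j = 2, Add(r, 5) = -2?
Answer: Add(26, Mul(Rational(182, 3), Pow(2, Rational(1, 2)))) ≈ 111.80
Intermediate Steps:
r = -7 (r = Add(-5, -2) = -7)
Function('a')(o) = Add(-10, Mul(2, o))
Function('Q')(u) = Add(-1, Mul(Rational(-7, 3), Pow(u, Rational(1, 2)))) (Function('Q')(u) = Add(-1, Mul(Rational(1, 3), Mul(-7, Pow(u, Rational(1, 2))))) = Add(-1, Mul(Rational(-7, 3), Pow(u, Rational(1, 2)))))
P = -4 (P = Add(Add(-6, Add(-10, Mul(2, 5))), 2) = Add(Add(-6, Add(-10, 10)), 2) = Add(Add(-6, 0), 2) = Add(-6, 2) = -4)
Mul(Add(B, P), Function('Q')(2)) = Mul(Add(-22, -4), Add(-1, Mul(Rational(-7, 3), Pow(2, Rational(1, 2))))) = Mul(-26, Add(-1, Mul(Rational(-7, 3), Pow(2, Rational(1, 2))))) = Add(26, Mul(Rational(182, 3), Pow(2, Rational(1, 2))))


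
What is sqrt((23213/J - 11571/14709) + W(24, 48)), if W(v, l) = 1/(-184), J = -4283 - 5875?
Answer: I*sqrt(16151924831565547254)/2291015004 ≈ 1.7542*I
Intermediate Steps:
J = -10158
W(v, l) = -1/184
sqrt((23213/J - 11571/14709) + W(24, 48)) = sqrt((23213/(-10158) - 11571/14709) - 1/184) = sqrt((23213*(-1/10158) - 11571*1/14709) - 1/184) = sqrt((-23213/10158 - 3857/4903) - 1/184) = sqrt(-152992745/49804674 - 1/184) = sqrt(-14100234877/4582030008) = I*sqrt(16151924831565547254)/2291015004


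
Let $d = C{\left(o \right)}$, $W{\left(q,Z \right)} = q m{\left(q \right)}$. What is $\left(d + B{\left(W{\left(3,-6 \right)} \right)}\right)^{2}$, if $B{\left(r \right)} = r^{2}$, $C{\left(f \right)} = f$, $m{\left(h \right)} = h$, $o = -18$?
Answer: $3969$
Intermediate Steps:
$W{\left(q,Z \right)} = q^{2}$ ($W{\left(q,Z \right)} = q q = q^{2}$)
$d = -18$
$\left(d + B{\left(W{\left(3,-6 \right)} \right)}\right)^{2} = \left(-18 + \left(3^{2}\right)^{2}\right)^{2} = \left(-18 + 9^{2}\right)^{2} = \left(-18 + 81\right)^{2} = 63^{2} = 3969$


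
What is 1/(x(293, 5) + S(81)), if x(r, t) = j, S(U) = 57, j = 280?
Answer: 1/337 ≈ 0.0029674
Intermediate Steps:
x(r, t) = 280
1/(x(293, 5) + S(81)) = 1/(280 + 57) = 1/337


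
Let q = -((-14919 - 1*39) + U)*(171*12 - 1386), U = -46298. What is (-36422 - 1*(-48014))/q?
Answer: 161/566618 ≈ 0.00028414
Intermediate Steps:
q = 40796496 (q = -((-14919 - 1*39) - 46298)*(171*12 - 1386) = -((-14919 - 39) - 46298)*(2052 - 1386) = -(-14958 - 46298)*666 = -(-61256)*666 = -1*(-40796496) = 40796496)
(-36422 - 1*(-48014))/q = (-36422 - 1*(-48014))/40796496 = (-36422 + 48014)*(1/40796496) = 11592*(1/40796496) = 161/566618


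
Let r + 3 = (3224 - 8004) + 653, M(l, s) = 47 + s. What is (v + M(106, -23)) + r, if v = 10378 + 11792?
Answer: 18064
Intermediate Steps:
r = -4130 (r = -3 + ((3224 - 8004) + 653) = -3 + (-4780 + 653) = -3 - 4127 = -4130)
v = 22170
(v + M(106, -23)) + r = (22170 + (47 - 23)) - 4130 = (22170 + 24) - 4130 = 22194 - 4130 = 18064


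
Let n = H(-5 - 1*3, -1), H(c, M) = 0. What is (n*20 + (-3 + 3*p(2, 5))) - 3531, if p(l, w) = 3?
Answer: -3525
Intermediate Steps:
n = 0
(n*20 + (-3 + 3*p(2, 5))) - 3531 = (0*20 + (-3 + 3*3)) - 3531 = (0 + (-3 + 9)) - 3531 = (0 + 6) - 3531 = 6 - 3531 = -3525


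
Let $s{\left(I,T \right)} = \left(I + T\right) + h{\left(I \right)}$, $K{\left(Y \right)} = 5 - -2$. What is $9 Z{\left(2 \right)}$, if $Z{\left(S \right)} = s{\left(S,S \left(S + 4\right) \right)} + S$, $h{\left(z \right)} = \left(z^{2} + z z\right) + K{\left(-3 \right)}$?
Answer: $279$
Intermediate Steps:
$K{\left(Y \right)} = 7$ ($K{\left(Y \right)} = 5 + 2 = 7$)
$h{\left(z \right)} = 7 + 2 z^{2}$ ($h{\left(z \right)} = \left(z^{2} + z z\right) + 7 = \left(z^{2} + z^{2}\right) + 7 = 2 z^{2} + 7 = 7 + 2 z^{2}$)
$s{\left(I,T \right)} = 7 + I + T + 2 I^{2}$ ($s{\left(I,T \right)} = \left(I + T\right) + \left(7 + 2 I^{2}\right) = 7 + I + T + 2 I^{2}$)
$Z{\left(S \right)} = 7 + 2 S + 2 S^{2} + S \left(4 + S\right)$ ($Z{\left(S \right)} = \left(7 + S + S \left(S + 4\right) + 2 S^{2}\right) + S = \left(7 + S + S \left(4 + S\right) + 2 S^{2}\right) + S = \left(7 + S + 2 S^{2} + S \left(4 + S\right)\right) + S = 7 + 2 S + 2 S^{2} + S \left(4 + S\right)$)
$9 Z{\left(2 \right)} = 9 \left(7 + 3 \cdot 2^{2} + 6 \cdot 2\right) = 9 \left(7 + 3 \cdot 4 + 12\right) = 9 \left(7 + 12 + 12\right) = 9 \cdot 31 = 279$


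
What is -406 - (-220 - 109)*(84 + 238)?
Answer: 105532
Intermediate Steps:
-406 - (-220 - 109)*(84 + 238) = -406 - (-329)*322 = -406 - 1*(-105938) = -406 + 105938 = 105532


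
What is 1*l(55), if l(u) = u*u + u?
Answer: 3080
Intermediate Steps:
l(u) = u + u² (l(u) = u² + u = u + u²)
1*l(55) = 1*(55*(1 + 55)) = 1*(55*56) = 1*3080 = 3080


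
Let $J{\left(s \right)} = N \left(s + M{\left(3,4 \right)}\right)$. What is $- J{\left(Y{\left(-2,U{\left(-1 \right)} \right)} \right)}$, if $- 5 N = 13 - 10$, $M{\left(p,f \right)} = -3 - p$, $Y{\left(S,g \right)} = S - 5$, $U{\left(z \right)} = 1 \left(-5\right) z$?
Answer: $- \frac{39}{5} \approx -7.8$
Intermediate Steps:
$U{\left(z \right)} = - 5 z$
$Y{\left(S,g \right)} = -5 + S$ ($Y{\left(S,g \right)} = S - 5 = -5 + S$)
$N = - \frac{3}{5}$ ($N = - \frac{13 - 10}{5} = \left(- \frac{1}{5}\right) 3 = - \frac{3}{5} \approx -0.6$)
$J{\left(s \right)} = \frac{18}{5} - \frac{3 s}{5}$ ($J{\left(s \right)} = - \frac{3 \left(s - 6\right)}{5} = - \frac{3 \left(-6 + s\right)}{5} = \frac{18}{5} - \frac{3 s}{5}$)
$- J{\left(Y{\left(-2,U{\left(-1 \right)} \right)} \right)} = - (\frac{18}{5} - \frac{3 \left(-5 - 2\right)}{5}) = - (\frac{18}{5} - - \frac{21}{5}) = - (\frac{18}{5} + \frac{21}{5}) = \left(-1\right) \frac{39}{5} = - \frac{39}{5}$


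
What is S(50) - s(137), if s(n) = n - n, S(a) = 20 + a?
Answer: 70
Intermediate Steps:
s(n) = 0
S(50) - s(137) = (20 + 50) - 1*0 = 70 + 0 = 70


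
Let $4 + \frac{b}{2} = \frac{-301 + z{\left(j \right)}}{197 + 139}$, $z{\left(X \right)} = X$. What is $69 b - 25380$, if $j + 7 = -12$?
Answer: $- \frac{182444}{7} \approx -26063.0$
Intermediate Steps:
$j = -19$ ($j = -7 - 12 = -19$)
$b = - \frac{208}{21}$ ($b = -8 + 2 \frac{-301 - 19}{197 + 139} = -8 + 2 \left(- \frac{320}{336}\right) = -8 + 2 \left(\left(-320\right) \frac{1}{336}\right) = -8 + 2 \left(- \frac{20}{21}\right) = -8 - \frac{40}{21} = - \frac{208}{21} \approx -9.9048$)
$69 b - 25380 = 69 \left(- \frac{208}{21}\right) - 25380 = - \frac{4784}{7} - 25380 = - \frac{182444}{7}$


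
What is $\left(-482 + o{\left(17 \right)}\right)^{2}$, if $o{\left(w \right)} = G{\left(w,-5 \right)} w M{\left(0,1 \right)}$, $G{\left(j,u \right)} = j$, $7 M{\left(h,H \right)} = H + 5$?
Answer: $\frac{2689600}{49} \approx 54890.0$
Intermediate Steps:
$M{\left(h,H \right)} = \frac{5}{7} + \frac{H}{7}$ ($M{\left(h,H \right)} = \frac{H + 5}{7} = \frac{5 + H}{7} = \frac{5}{7} + \frac{H}{7}$)
$o{\left(w \right)} = \frac{6 w^{2}}{7}$ ($o{\left(w \right)} = w w \left(\frac{5}{7} + \frac{1}{7} \cdot 1\right) = w^{2} \left(\frac{5}{7} + \frac{1}{7}\right) = w^{2} \cdot \frac{6}{7} = \frac{6 w^{2}}{7}$)
$\left(-482 + o{\left(17 \right)}\right)^{2} = \left(-482 + \frac{6 \cdot 17^{2}}{7}\right)^{2} = \left(-482 + \frac{6}{7} \cdot 289\right)^{2} = \left(-482 + \frac{1734}{7}\right)^{2} = \left(- \frac{1640}{7}\right)^{2} = \frac{2689600}{49}$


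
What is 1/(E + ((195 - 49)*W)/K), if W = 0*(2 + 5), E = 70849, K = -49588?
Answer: 1/70849 ≈ 1.4115e-5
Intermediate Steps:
W = 0 (W = 0*7 = 0)
1/(E + ((195 - 49)*W)/K) = 1/(70849 + ((195 - 49)*0)/(-49588)) = 1/(70849 + (146*0)*(-1/49588)) = 1/(70849 + 0*(-1/49588)) = 1/(70849 + 0) = 1/70849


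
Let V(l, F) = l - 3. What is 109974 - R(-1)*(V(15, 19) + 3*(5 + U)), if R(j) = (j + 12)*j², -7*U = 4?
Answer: 767871/7 ≈ 1.0970e+5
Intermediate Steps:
U = -4/7 (U = -⅐*4 = -4/7 ≈ -0.57143)
R(j) = j²*(12 + j) (R(j) = (12 + j)*j² = j²*(12 + j))
V(l, F) = -3 + l
109974 - R(-1)*(V(15, 19) + 3*(5 + U)) = 109974 - (-1)²*(12 - 1)*((-3 + 15) + 3*(5 - 4/7)) = 109974 - 1*11*(12 + 3*(31/7)) = 109974 - 11*(12 + 93/7) = 109974 - 11*177/7 = 109974 - 1*1947/7 = 109974 - 1947/7 = 767871/7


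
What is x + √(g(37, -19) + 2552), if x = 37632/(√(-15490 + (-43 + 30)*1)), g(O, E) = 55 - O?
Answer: √2570 - 37632*I*√15503/15503 ≈ 50.695 - 302.24*I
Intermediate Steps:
x = -37632*I*√15503/15503 (x = 37632/(√(-15490 - 13*1)) = 37632/(√(-15490 - 13)) = 37632/(√(-15503)) = 37632/((I*√15503)) = 37632*(-I*√15503/15503) = -37632*I*√15503/15503 ≈ -302.24*I)
x + √(g(37, -19) + 2552) = -37632*I*√15503/15503 + √((55 - 1*37) + 2552) = -37632*I*√15503/15503 + √((55 - 37) + 2552) = -37632*I*√15503/15503 + √(18 + 2552) = -37632*I*√15503/15503 + √2570 = √2570 - 37632*I*√15503/15503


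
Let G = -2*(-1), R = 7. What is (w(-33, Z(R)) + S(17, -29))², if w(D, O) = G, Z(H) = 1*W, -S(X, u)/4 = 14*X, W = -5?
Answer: 902500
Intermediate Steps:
S(X, u) = -56*X
Z(H) = -5 (Z(H) = 1*(-5) = -5)
G = 2
w(D, O) = 2
(w(-33, Z(R)) + S(17, -29))² = (2 - 56*17)² = (2 - 952)² = (-950)² = 902500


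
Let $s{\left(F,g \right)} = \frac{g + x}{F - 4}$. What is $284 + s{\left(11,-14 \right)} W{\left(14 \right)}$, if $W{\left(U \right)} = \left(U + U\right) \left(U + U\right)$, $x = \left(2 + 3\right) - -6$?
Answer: $-52$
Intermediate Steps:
$x = 11$ ($x = 5 + 6 = 11$)
$W{\left(U \right)} = 4 U^{2}$ ($W{\left(U \right)} = 2 U 2 U = 4 U^{2}$)
$s{\left(F,g \right)} = \frac{11 + g}{-4 + F}$ ($s{\left(F,g \right)} = \frac{g + 11}{F - 4} = \frac{11 + g}{-4 + F}$)
$284 + s{\left(11,-14 \right)} W{\left(14 \right)} = 284 + \frac{11 - 14}{-4 + 11} \cdot 4 \cdot 14^{2} = 284 + \frac{1}{7} \left(-3\right) 4 \cdot 196 = 284 + \frac{1}{7} \left(-3\right) 784 = 284 - 336 = -52$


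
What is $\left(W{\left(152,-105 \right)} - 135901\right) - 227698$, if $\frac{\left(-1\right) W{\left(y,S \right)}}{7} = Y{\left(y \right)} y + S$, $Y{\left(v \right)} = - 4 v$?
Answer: $284048$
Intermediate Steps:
$W{\left(y,S \right)} = - 7 S + 28 y^{2}$ ($W{\left(y,S \right)} = - 7 \left(- 4 y y + S\right) = - 7 \left(- 4 y^{2} + S\right) = - 7 \left(S - 4 y^{2}\right) = - 7 S + 28 y^{2}$)
$\left(W{\left(152,-105 \right)} - 135901\right) - 227698 = \left(\left(\left(-7\right) \left(-105\right) + 28 \cdot 152^{2}\right) - 135901\right) - 227698 = \left(\left(735 + 28 \cdot 23104\right) - 135901\right) - 227698 = \left(\left(735 + 646912\right) - 135901\right) - 227698 = \left(647647 - 135901\right) - 227698 = 511746 - 227698 = 284048$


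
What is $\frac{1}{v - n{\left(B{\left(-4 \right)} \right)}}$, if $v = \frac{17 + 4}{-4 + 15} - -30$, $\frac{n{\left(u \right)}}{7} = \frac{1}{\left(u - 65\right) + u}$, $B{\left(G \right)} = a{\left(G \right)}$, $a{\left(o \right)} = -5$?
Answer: $\frac{825}{26402} \approx 0.031248$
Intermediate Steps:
$B{\left(G \right)} = -5$
$n{\left(u \right)} = \frac{7}{-65 + 2 u}$ ($n{\left(u \right)} = \frac{7}{\left(u - 65\right) + u} = \frac{7}{\left(-65 + u\right) + u} = \frac{7}{-65 + 2 u}$)
$v = \frac{351}{11}$ ($v = \frac{21}{11} + 30 = \frac{351}{11} \approx 31.909$)
$\frac{1}{v - n{\left(B{\left(-4 \right)} \right)}} = \frac{1}{\frac{351}{11} - \frac{7}{-65 + 2 \left(-5\right)}} = \frac{1}{\frac{351}{11} - \frac{7}{-65 - 10}} = \frac{1}{\frac{351}{11} - \frac{7}{-75}} = \frac{1}{\frac{351}{11} - 7 \left(- \frac{1}{75}\right)} = \frac{1}{\frac{351}{11} - - \frac{7}{75}} = \frac{1}{\frac{351}{11} + \frac{7}{75}} = \frac{1}{\frac{26402}{825}} = \frac{825}{26402}$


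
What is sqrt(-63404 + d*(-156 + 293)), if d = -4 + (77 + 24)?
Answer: I*sqrt(50115) ≈ 223.86*I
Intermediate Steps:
d = 97 (d = -4 + 101 = 97)
sqrt(-63404 + d*(-156 + 293)) = sqrt(-63404 + 97*(-156 + 293)) = sqrt(-63404 + 97*137) = sqrt(-63404 + 13289) = sqrt(-50115) = I*sqrt(50115)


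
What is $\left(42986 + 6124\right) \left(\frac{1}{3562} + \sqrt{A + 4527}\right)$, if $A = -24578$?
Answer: $\frac{24555}{1781} + 49110 i \sqrt{20051} \approx 13.787 + 6.9541 \cdot 10^{6} i$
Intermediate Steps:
$\left(42986 + 6124\right) \left(\frac{1}{3562} + \sqrt{A + 4527}\right) = \left(42986 + 6124\right) \left(\frac{1}{3562} + \sqrt{-24578 + 4527}\right) = 49110 \left(\frac{1}{3562} + \sqrt{-20051}\right) = 49110 \left(\frac{1}{3562} + i \sqrt{20051}\right) = \frac{24555}{1781} + 49110 i \sqrt{20051}$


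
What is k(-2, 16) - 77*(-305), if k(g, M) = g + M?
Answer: 23499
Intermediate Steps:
k(g, M) = M + g
k(-2, 16) - 77*(-305) = (16 - 2) - 77*(-305) = 14 + 23485 = 23499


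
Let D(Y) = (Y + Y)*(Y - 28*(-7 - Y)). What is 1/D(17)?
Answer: 1/23426 ≈ 4.2688e-5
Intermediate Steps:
D(Y) = 2*Y*(196 + 29*Y) (D(Y) = (2*Y)*(Y + (196 + 28*Y)) = (2*Y)*(196 + 29*Y) = 2*Y*(196 + 29*Y))
1/D(17) = 1/(2*17*(196 + 29*17)) = 1/(2*17*(196 + 493)) = 1/(2*17*689) = 1/23426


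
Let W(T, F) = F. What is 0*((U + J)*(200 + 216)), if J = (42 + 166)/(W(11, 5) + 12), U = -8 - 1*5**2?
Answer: 0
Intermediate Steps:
U = -33 (U = -8 - 1*25 = -8 - 25 = -33)
J = 208/17 (J = (42 + 166)/(5 + 12) = 208/17 ≈ 12.235)
0*((U + J)*(200 + 216)) = 0*((-33 + 208/17)*(200 + 216)) = 0*(-353/17*416) = 0*(-146848/17) = 0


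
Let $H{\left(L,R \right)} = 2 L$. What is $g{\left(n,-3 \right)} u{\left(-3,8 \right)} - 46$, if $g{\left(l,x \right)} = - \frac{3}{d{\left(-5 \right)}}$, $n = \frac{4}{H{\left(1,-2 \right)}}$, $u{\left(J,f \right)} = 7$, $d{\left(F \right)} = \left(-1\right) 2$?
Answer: $- \frac{71}{2} \approx -35.5$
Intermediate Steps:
$d{\left(F \right)} = -2$
$n = 2$ ($n = \frac{4}{2 \cdot 1} = \frac{4}{2} = 4 \cdot \frac{1}{2} = 2$)
$g{\left(l,x \right)} = \frac{3}{2}$ ($g{\left(l,x \right)} = - \frac{3}{-2} = \left(-3\right) \left(- \frac{1}{2}\right) = \frac{3}{2}$)
$g{\left(n,-3 \right)} u{\left(-3,8 \right)} - 46 = \frac{3}{2} \cdot 7 - 46 = \frac{21}{2} - 46 = - \frac{71}{2}$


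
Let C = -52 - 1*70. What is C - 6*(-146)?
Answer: 754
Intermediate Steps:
C = -122 (C = -52 - 70 = -122)
C - 6*(-146) = -122 - 6*(-146) = -122 + 876 = 754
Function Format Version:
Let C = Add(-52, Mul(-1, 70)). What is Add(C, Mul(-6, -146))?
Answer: 754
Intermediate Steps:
C = -122 (C = Add(-52, -70) = -122)
Add(C, Mul(-6, -146)) = Add(-122, Mul(-6, -146)) = Add(-122, 876) = 754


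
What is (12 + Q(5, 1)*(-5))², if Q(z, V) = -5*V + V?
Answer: 1024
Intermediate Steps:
Q(z, V) = -4*V
(12 + Q(5, 1)*(-5))² = (12 - 4*1*(-5))² = (12 - 4*(-5))² = (12 + 20)² = 32² = 1024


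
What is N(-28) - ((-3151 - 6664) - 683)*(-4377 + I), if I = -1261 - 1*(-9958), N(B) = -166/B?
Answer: 634919123/14 ≈ 4.5351e+7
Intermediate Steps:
I = 8697 (I = -1261 + 9958 = 8697)
N(-28) - ((-3151 - 6664) - 683)*(-4377 + I) = -166/(-28) - ((-3151 - 6664) - 683)*(-4377 + 8697) = -166*(-1/28) - (-9815 - 683)*4320 = 83/14 - (-10498)*4320 = 83/14 - 1*(-45351360) = 83/14 + 45351360 = 634919123/14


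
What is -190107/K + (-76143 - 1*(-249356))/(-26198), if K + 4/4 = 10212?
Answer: -6749101129/267507778 ≈ -25.230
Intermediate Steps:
K = 10211 (K = -1 + 10212 = 10211)
-190107/K + (-76143 - 1*(-249356))/(-26198) = -190107/10211 + (-76143 - 1*(-249356))/(-26198) = -190107*1/10211 + (-76143 + 249356)*(-1/26198) = -190107/10211 + 173213*(-1/26198) = -190107/10211 - 173213/26198 = -6749101129/267507778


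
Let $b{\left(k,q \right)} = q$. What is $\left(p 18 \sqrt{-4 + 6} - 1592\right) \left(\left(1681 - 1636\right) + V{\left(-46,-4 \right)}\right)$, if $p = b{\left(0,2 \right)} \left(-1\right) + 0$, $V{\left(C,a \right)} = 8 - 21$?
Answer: $-50944 - 1152 \sqrt{2} \approx -52573.0$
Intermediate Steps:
$V{\left(C,a \right)} = -13$ ($V{\left(C,a \right)} = 8 - 21 = -13$)
$p = -2$ ($p = 2 \left(-1\right) + 0 = -2 + 0 = -2$)
$\left(p 18 \sqrt{-4 + 6} - 1592\right) \left(\left(1681 - 1636\right) + V{\left(-46,-4 \right)}\right) = \left(\left(-2\right) 18 \sqrt{-4 + 6} - 1592\right) \left(\left(1681 - 1636\right) - 13\right) = \left(- 36 \sqrt{2} - 1592\right) \left(45 - 13\right) = \left(-1592 - 36 \sqrt{2}\right) 32 = -50944 - 1152 \sqrt{2}$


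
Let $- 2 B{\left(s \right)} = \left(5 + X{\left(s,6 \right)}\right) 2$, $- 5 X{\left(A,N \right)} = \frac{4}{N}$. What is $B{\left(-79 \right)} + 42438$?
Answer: $\frac{636497}{15} \approx 42433.0$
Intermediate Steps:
$X{\left(A,N \right)} = - \frac{4}{5 N}$ ($X{\left(A,N \right)} = - \frac{4 \frac{1}{N}}{5} = - \frac{4}{5 N}$)
$B{\left(s \right)} = - \frac{73}{15}$ ($B{\left(s \right)} = - \frac{\left(5 - \frac{4}{5 \cdot 6}\right) 2}{2} = - \frac{\left(5 - \frac{2}{15}\right) 2}{2} = - \frac{\frac{73}{15} \cdot 2}{2} = \left(- \frac{1}{2}\right) \frac{146}{15} = - \frac{73}{15}$)
$B{\left(-79 \right)} + 42438 = - \frac{73}{15} + 42438 = \frac{636497}{15}$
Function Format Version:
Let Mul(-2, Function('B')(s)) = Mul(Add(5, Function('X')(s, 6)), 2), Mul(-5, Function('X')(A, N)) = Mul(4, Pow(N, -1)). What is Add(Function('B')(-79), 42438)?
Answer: Rational(636497, 15) ≈ 42433.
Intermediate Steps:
Function('X')(A, N) = Mul(Rational(-4, 5), Pow(N, -1)) (Function('X')(A, N) = Mul(Rational(-1, 5), Mul(4, Pow(N, -1))) = Mul(Rational(-4, 5), Pow(N, -1)))
Function('B')(s) = Rational(-73, 15) (Function('B')(s) = Mul(Rational(-1, 2), Mul(Add(5, Mul(Rational(-4, 5), Pow(6, -1))), 2)) = Mul(Rational(-1, 2), Mul(Add(5, Mul(Rational(-4, 5), Rational(1, 6))), 2)) = Mul(Rational(-1, 2), Mul(Add(5, Rational(-2, 15)), 2)) = Mul(Rational(-1, 2), Mul(Rational(73, 15), 2)) = Mul(Rational(-1, 2), Rational(146, 15)) = Rational(-73, 15))
Add(Function('B')(-79), 42438) = Add(Rational(-73, 15), 42438) = Rational(636497, 15)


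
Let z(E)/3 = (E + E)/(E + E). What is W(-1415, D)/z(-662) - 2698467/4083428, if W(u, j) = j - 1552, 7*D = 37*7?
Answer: -2064829607/4083428 ≈ -505.66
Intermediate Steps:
D = 37 (D = (37*7)/7 = (⅐)*259 = 37)
z(E) = 3 (z(E) = 3*((E + E)/(E + E)) = 3*((2*E)/((2*E))) = 3*((2*E)*(1/(2*E))) = 3*1 = 3)
W(u, j) = -1552 + j
W(-1415, D)/z(-662) - 2698467/4083428 = (-1552 + 37)/3 - 2698467/4083428 = -1515*⅓ - 2698467*1/4083428 = -505 - 2698467/4083428 = -2064829607/4083428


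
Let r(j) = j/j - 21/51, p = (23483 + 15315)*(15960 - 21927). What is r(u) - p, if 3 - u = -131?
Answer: 3935630332/17 ≈ 2.3151e+8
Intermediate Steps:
u = 134 (u = 3 - 1*(-131) = 3 + 131 = 134)
p = -231507666 (p = 38798*(-5967) = -231507666)
r(j) = 10/17 (r(j) = 1 - 21*1/51 = 1 - 7/17 = 10/17)
r(u) - p = 10/17 - 1*(-231507666) = 10/17 + 231507666 = 3935630332/17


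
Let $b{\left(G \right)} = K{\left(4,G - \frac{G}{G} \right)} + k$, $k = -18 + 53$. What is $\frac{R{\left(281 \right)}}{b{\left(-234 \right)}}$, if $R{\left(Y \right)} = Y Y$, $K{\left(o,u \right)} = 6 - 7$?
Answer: $\frac{78961}{34} \approx 2322.4$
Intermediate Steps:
$K{\left(o,u \right)} = -1$ ($K{\left(o,u \right)} = 6 - 7 = -1$)
$k = 35$
$R{\left(Y \right)} = Y^{2}$
$b{\left(G \right)} = 34$ ($b{\left(G \right)} = -1 + 35 = 34$)
$\frac{R{\left(281 \right)}}{b{\left(-234 \right)}} = \frac{281^{2}}{34} = 78961 \cdot \frac{1}{34} = \frac{78961}{34}$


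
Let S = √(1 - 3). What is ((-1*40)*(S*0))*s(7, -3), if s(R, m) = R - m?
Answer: 0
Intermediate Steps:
S = I*√2 (S = √(-2) = I*√2 ≈ 1.4142*I)
((-1*40)*(S*0))*s(7, -3) = ((-1*40)*((I*√2)*0))*(7 - 1*(-3)) = (-40*0)*(7 + 3) = 0*10 = 0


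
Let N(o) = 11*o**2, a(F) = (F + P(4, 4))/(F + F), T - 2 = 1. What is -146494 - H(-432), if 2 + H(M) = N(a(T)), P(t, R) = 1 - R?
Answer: -146492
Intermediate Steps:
T = 3 (T = 2 + 1 = 3)
a(F) = (-3 + F)/(2*F) (a(F) = (F + (1 - 1*4))/(F + F) = (F + (1 - 4))/((2*F)) = (F - 3)*(1/(2*F)) = (-3 + F)*(1/(2*F)) = (-3 + F)/(2*F))
H(M) = -2 (H(M) = -2 + 11*((1/2)*(-3 + 3)/3)**2 = -2 + 11*((1/2)*(1/3)*0)**2 = -2 + 11*0**2 = -2 + 11*0 = -2 + 0 = -2)
-146494 - H(-432) = -146494 - 1*(-2) = -146494 + 2 = -146492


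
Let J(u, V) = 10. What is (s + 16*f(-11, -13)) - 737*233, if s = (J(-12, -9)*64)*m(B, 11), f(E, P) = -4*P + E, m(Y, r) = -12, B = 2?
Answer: -178745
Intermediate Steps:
f(E, P) = E - 4*P
s = -7680 (s = (10*64)*(-12) = 640*(-12) = -7680)
(s + 16*f(-11, -13)) - 737*233 = (-7680 + 16*(-11 - 4*(-13))) - 737*233 = (-7680 + 16*(-11 + 52)) - 171721 = (-7680 + 16*41) - 171721 = (-7680 + 656) - 171721 = -7024 - 171721 = -178745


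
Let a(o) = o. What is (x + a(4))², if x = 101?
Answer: 11025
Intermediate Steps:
(x + a(4))² = (101 + 4)² = 105² = 11025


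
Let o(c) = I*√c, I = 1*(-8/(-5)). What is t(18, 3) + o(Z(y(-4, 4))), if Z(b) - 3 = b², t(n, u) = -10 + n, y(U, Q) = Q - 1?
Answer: 8 + 16*√3/5 ≈ 13.543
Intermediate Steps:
y(U, Q) = -1 + Q
I = 8/5 (I = 1*(-8*(-⅕)) = 1*(8/5) = 8/5 ≈ 1.6000)
Z(b) = 3 + b²
o(c) = 8*√c/5
t(18, 3) + o(Z(y(-4, 4))) = (-10 + 18) + 8*√(3 + (-1 + 4)²)/5 = 8 + 8*√(3 + 3²)/5 = 8 + 8*√(3 + 9)/5 = 8 + 8*√12/5 = 8 + 8*(2*√3)/5 = 8 + 16*√3/5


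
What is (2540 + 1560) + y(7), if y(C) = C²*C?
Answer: 4443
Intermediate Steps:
y(C) = C³
(2540 + 1560) + y(7) = (2540 + 1560) + 7³ = 4100 + 343 = 4443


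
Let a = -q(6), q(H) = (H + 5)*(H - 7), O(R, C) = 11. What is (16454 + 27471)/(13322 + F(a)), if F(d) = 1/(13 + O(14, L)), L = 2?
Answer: 1054200/319729 ≈ 3.2972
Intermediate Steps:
q(H) = (-7 + H)*(5 + H) (q(H) = (5 + H)*(-7 + H) = (-7 + H)*(5 + H))
a = 11 (a = -(-35 + 6² - 2*6) = -(-35 + 36 - 12) = -1*(-11) = 11)
F(d) = 1/24 (F(d) = 1/(13 + 11) = 1/24)
(16454 + 27471)/(13322 + F(a)) = (16454 + 27471)/(13322 + 1/24) = 43925/(319729/24) = 43925*(24/319729) = 1054200/319729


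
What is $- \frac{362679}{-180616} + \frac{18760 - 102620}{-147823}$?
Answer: $\frac{68758755577}{26699198968} \approx 2.5753$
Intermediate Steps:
$- \frac{362679}{-180616} + \frac{18760 - 102620}{-147823} = \left(-362679\right) \left(- \frac{1}{180616}\right) + \left(18760 - 102620\right) \left(- \frac{1}{147823}\right) = \frac{362679}{180616} - - \frac{83860}{147823} = \frac{362679}{180616} + \frac{83860}{147823} = \frac{68758755577}{26699198968}$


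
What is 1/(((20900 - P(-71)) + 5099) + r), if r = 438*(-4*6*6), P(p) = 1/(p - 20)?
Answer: -91/3373642 ≈ -2.6974e-5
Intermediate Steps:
P(p) = 1/(-20 + p)
r = -63072 (r = 438*(-24*6) = 438*(-144) = -63072)
1/(((20900 - P(-71)) + 5099) + r) = 1/(((20900 - 1/(-20 - 71)) + 5099) - 63072) = 1/(((20900 - 1/(-91)) + 5099) - 63072) = 1/(((20900 - 1*(-1/91)) + 5099) - 63072) = 1/(((20900 + 1/91) + 5099) - 63072) = 1/((1901901/91 + 5099) - 63072) = 1/(2365910/91 - 63072) = 1/(-3373642/91) = -91/3373642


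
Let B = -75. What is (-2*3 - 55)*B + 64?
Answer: 4639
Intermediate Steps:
(-2*3 - 55)*B + 64 = (-2*3 - 55)*(-75) + 64 = (-6 - 55)*(-75) + 64 = -61*(-75) + 64 = 4575 + 64 = 4639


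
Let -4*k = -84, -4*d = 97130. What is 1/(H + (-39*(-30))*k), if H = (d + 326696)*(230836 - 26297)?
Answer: 2/123710758893 ≈ 1.6167e-11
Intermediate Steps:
d = -48565/2 (d = -1/4*97130 = -48565/2 ≈ -24283.)
k = 21 (k = -1/4*(-84) = 21)
H = 123710709753/2 (H = (-48565/2 + 326696)*(230836 - 26297) = (604827/2)*204539 = 123710709753/2 ≈ 6.1855e+10)
1/(H + (-39*(-30))*k) = 1/(123710709753/2 - 39*(-30)*21) = 1/(123710709753/2 + 1170*21) = 1/(123710709753/2 + 24570) = 1/(123710758893/2) = 2/123710758893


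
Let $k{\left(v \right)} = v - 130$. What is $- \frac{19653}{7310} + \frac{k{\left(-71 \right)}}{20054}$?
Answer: $- \frac{98897643}{36648685} \approx -2.6985$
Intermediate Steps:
$k{\left(v \right)} = -130 + v$
$- \frac{19653}{7310} + \frac{k{\left(-71 \right)}}{20054} = - \frac{19653}{7310} + \frac{-130 - 71}{20054} = \left(-19653\right) \frac{1}{7310} - \frac{201}{20054} = - \frac{19653}{7310} - \frac{201}{20054} = - \frac{98897643}{36648685}$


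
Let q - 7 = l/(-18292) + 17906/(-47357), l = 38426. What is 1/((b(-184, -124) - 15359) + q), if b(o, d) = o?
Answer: -433127122/6730136605709 ≈ -6.4356e-5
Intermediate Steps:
q = 1958251537/433127122 (q = 7 + (38426/(-18292) + 17906/(-47357)) = 7 + (38426*(-1/18292) + 17906*(-1/47357)) = 7 + (-19213/9146 - 17906/47357) = 7 - 1073638317/433127122 = 1958251537/433127122 ≈ 4.5212)
1/((b(-184, -124) - 15359) + q) = 1/((-184 - 15359) + 1958251537/433127122) = 1/(-15543 + 1958251537/433127122) = 1/(-6730136605709/433127122) = -433127122/6730136605709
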